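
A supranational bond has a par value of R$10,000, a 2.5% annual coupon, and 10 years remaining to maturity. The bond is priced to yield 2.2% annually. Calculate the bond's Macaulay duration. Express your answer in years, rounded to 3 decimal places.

Periodic yield y = 0.022. Discount each cash flow and weight by its year:
  t   CF        PV=CF/(1+0.022)^t    t·PV
  1       250.00       244.6184       244.6184
  2       250.00       239.3526       478.7053
  3       250.00       234.2002       702.6007
  4       250.00       229.1587       916.6350
  5       250.00       224.2258     1,121.1289
  6       250.00       219.3990     1,316.3940
  7       250.00       214.6761     1,502.7328
  8       250.00       210.0549     1,680.4393
  9       250.00       205.5332     1,849.7986
  10   10,250.00     8,245.4603    82,454.6035
  Σ                 10,266.6793    92,267.6564
Price P = Σ PV = 10,266.6793.
Macaulay duration = Σ(t·PV) / P = 92,267.6564 / 10,266.6793 = 8.98710 years.

8.987 years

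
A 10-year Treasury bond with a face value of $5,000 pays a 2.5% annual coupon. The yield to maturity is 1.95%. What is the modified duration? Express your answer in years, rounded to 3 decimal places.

Periodic yield y = 0.0195. First find Macaulay duration:
  t   CF        PV=CF/(1+0.0195)^t    t·PV
  1       125.00       122.6091       122.6091
  2       125.00       120.2640       240.5279
  3       125.00       117.9637       353.8910
  4       125.00       115.7074       462.8296
  5       125.00       113.4943       567.4713
  6       125.00       111.3234       667.9407
  7       125.00       109.1942       764.3591
  8       125.00       107.1056       856.8448
  9       125.00       105.0570       945.5129
  10    5,125.00     4,224.9500    42,249.4995
  Σ                  5,247.6686    47,231.4859
P = 5,247.6686; Macaulay duration = 47,231.4859 / 5,247.6686 = 9.00047 years.
Modified duration = D_Mac / (1 + y) = 9.00047 / 1.0195 = 8.82832 years.

8.828 years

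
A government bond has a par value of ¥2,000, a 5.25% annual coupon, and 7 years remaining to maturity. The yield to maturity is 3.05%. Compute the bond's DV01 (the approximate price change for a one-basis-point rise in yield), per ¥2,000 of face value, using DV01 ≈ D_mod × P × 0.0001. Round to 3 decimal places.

¥1.347

Periodic yield y = 0.0305.
  t   CF        PV=CF/(1+0.0305)^t    t·PV
  1       105.00       101.8923       101.8923
  2       105.00        98.8766       197.7531
  3       105.00        95.9501       287.8502
  4       105.00        93.1102       372.4408
  5       105.00        90.3544       451.7720
  6       105.00        87.6802       526.0809
  7     2,105.00     1,705.7529    11,940.2705
  Σ                  2,273.6166    13,878.0600
P = 2,273.6166; D_Mac = 6.10396 yrs; D_mod = 5.92330 yrs.
DV01 ≈ 5.92330 × 2,273.6166 × 0.0001 = 1.346731.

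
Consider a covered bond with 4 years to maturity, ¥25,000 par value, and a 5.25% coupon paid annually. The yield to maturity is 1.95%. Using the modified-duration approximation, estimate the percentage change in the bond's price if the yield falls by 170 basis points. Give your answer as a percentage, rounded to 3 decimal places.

+6.218%

Periodic yield y = 0.0195. Modified duration first:
  t   CF        PV=CF/(1+0.0195)^t    t·PV
  1     1,312.50     1,287.3958     1,287.3958
  2     1,312.50     1,262.7717     2,525.5435
  3     1,312.50     1,238.6187     3,715.8560
  4    26,312.50    24,356.4053    97,425.6213
  Σ                 28,145.1915   104,954.4166
P = 28,145.1915; D_Mac = 3.72904 yrs; D_mod = 3.72904/(1+0.0195) = 3.65771 yrs.
ΔP/P ≈ -D_mod · Δy = -3.65771 × (-0.017) = +0.062181 = +6.2181%.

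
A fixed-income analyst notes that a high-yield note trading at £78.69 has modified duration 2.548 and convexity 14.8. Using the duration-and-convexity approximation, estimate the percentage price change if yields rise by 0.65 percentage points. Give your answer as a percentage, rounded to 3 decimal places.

-1.625%

Duration effect: -D_mod·Δy = -2.548 × (+0.0065) = -0.016562
Convexity effect: ½·C·(Δy)² = 0.5 × 14.8 × (0.0065)² = +0.00031265
ΔP/P ≈ -0.016562 + 0.00031265 = -0.01624935
= -1.624935%.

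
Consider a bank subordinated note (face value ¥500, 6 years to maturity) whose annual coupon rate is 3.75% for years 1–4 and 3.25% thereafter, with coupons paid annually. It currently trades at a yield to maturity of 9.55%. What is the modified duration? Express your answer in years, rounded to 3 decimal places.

4.915 years

Periodic yield y = 0.0955. First find Macaulay duration:
  t   CF        PV=CF/(1+0.0955)^t    t·PV
  1        18.75        17.1155        17.1155
  2        18.75        15.6234        31.2469
  3        18.75        14.2615        42.7844
  4        18.75        13.0182        52.0729
  5        16.25        10.2989        51.4946
  6       516.25       298.6660     1,791.9959
  Σ                    368.9835     1,986.7102
P = 368.9835; Macaulay duration = 1,986.7102 / 368.9835 = 5.38428 years.
Modified duration = D_Mac / (1 + y) = 5.38428 / 1.0955 = 4.91491 years.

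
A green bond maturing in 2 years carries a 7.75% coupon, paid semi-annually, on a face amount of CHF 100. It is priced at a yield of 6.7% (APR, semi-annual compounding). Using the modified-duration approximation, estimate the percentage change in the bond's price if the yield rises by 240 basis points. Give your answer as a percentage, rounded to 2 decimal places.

-4.39%

Periodic yield y = 0.0335. Modified duration first:
  t   CF        PV=CF/(1+0.0335)^t    t·PV
  1        3.875         3.7494         3.7494
  2        3.875         3.6279         7.2557
  3        3.875         3.5103        10.5308
  4      103.875        91.0477       364.1909
  Σ                    101.9353       385.7268
P = 101.9353; D_Mac = 3.78404 half-year periods = 1.89202 yrs; D_mod = 1.89202/(1+0.0335) = 1.83069 yrs.
ΔP/P ≈ -D_mod · Δy = -1.83069 × (+0.024) = -0.043937 = -4.3937%.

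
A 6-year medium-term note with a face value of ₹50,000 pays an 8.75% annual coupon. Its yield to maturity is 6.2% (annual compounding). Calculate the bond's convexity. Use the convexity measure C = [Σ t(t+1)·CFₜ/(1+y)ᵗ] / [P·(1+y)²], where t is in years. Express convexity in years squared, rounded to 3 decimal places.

With y = 0.062:
  t   CF        PV=CF/(1+0.062)^t    t·PV        t(t+1)·PV
  1     4,375.00     4,119.5857     4,119.5857       8,239.1714
  2     4,375.00     3,879.0826     7,758.1651      23,274.4954
  3     4,375.00     3,652.6201    10,957.8604      43,831.4414
  4     4,375.00     3,439.3786    13,757.5146      68,787.5729
  5     4,375.00     3,238.5863    16,192.9315      97,157.5888
  6    54,375.00    37,901.1310   227,406.7858   1,591,847.5007
  Σ                 56,230.3843   280,192.8430   1,833,137.7706
P = 56,230.3843.
Convexity = Σ t(t+1)·PV / [P·(1+y)²] = 1,833,137.7706 / (56,230.3843 × 1.127844) = 28.90514.

28.905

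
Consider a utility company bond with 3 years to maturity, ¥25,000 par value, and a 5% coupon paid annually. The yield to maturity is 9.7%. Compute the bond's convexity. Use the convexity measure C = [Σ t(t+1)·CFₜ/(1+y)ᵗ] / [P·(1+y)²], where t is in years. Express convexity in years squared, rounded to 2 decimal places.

9.31

With y = 0.097:
  t   CF        PV=CF/(1+0.097)^t    t·PV        t(t+1)·PV
  1     1,250.00     1,139.4713     1,139.4713       2,278.9426
  2     1,250.00     1,038.7158     2,077.4317       6,232.2951
  3    26,250.00    19,884.2596    59,652.7789     238,611.1155
  Σ                 22,062.4468    62,869.6819     247,122.3532
P = 22,062.4468.
Convexity = Σ t(t+1)·PV / [P·(1+y)²] = 247,122.3532 / (22,062.4468 × 1.203409) = 9.30776.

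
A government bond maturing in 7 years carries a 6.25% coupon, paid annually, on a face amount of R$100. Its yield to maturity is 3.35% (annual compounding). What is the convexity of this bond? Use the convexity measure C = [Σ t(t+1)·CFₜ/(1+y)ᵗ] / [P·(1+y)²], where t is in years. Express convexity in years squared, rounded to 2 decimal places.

With y = 0.0335:
  t   CF        PV=CF/(1+0.0335)^t    t·PV        t(t+1)·PV
  1         6.25         6.0474         6.0474          12.0948
  2         6.25         5.8514        11.7028          35.1083
  3         6.25         5.6617        16.9852          67.9407
  4         6.25         5.4782        21.9128         109.5641
  5         6.25         5.3006        26.5032         159.0189
  6         6.25         5.1288        30.7729         215.4103
  7       106.25        84.3637       590.5458       4,724.3667
  Σ                    117.8319       704.4701       5,323.5038
P = 117.8319.
Convexity = Σ t(t+1)·PV / [P·(1+y)²] = 5,323.5038 / (117.8319 × 1.068122) = 42.29742.

42.30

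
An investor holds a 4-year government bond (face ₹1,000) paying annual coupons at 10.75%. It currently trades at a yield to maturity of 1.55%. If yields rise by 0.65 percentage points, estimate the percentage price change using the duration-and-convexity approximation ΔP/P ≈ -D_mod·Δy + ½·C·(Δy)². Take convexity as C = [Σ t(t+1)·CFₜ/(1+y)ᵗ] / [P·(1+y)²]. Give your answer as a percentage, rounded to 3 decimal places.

With y = 0.0155:
  t   CF        PV=CF/(1+0.0155)^t    t·PV        t(t+1)·PV
  1       107.50       105.8592       105.8592         211.7184
  2       107.50       104.2434       208.4868         625.4605
  3       107.50       102.6523       307.9569       1,231.8276
  4     1,107.50     1,041.4155     4,165.6619      20,828.3094
  Σ                  1,354.1704     4,787.9648      22,897.3158
P = 1,354.1704; D_Mac = 3.53572 yrs; D_mod = 3.48175 yrs; C = 16.39651.
Duration effect: -3.48175 × (+0.0065) = -0.022631
Convexity effect: 0.5 × 16.39651 × (0.0065)² = +0.0003464
ΔP/P ≈ -0.022631 + 0.0003464 = -0.022285 = -2.2285%.

-2.229%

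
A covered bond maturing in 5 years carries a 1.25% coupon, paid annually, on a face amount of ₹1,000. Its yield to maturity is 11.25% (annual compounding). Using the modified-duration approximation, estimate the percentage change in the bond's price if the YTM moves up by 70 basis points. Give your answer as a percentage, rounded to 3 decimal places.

-3.045%

Periodic yield y = 0.1125. Modified duration first:
  t   CF        PV=CF/(1+0.1125)^t    t·PV
  1        12.50        11.2360        11.2360
  2        12.50        10.0997        20.1995
  3        12.50         9.0784        27.2352
  4        12.50         8.1604        32.6415
  5     1,012.50       594.1484     2,970.7420
  Σ                    632.7229     3,062.0542
P = 632.7229; D_Mac = 4.83949 yrs; D_mod = 4.83949/(1+0.1125) = 4.35010 yrs.
ΔP/P ≈ -D_mod · Δy = -4.35010 × (+0.007) = -0.030451 = -3.0451%.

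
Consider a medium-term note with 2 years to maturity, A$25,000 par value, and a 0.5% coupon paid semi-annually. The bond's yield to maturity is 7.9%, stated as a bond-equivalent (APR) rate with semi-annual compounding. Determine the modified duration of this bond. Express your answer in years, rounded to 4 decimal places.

1.9162 years

Periodic yield y = 0.0395. First find Macaulay duration:
  t   CF        PV=CF/(1+0.0395)^t    t·PV
  1        62.50        60.1251        60.1251
  2        62.50        57.8404       115.6807
  3        62.50        55.6425       166.9275
  4    25,062.50    21,464.7787    85,859.1148
  Σ                 21,638.3866    86,201.8481
P = 21,638.3866; Macaulay duration = 86,201.8481 / 21,638.3866 = 3.98375 half-year periods = 1.99187 years.
Modified duration = D_Mac / (1 + y) = 1.99187 / 1.0395 = 1.91618 years.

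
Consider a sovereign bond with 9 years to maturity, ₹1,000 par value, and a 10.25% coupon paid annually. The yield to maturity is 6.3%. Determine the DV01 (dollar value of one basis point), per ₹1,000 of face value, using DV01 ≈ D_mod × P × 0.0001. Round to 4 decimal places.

Periodic yield y = 0.063.
  t   CF        PV=CF/(1+0.063)^t    t·PV
  1       102.50        96.4252        96.4252
  2       102.50        90.7105       181.4209
  3       102.50        85.3344       256.0032
  4       102.50        80.2769       321.1078
  5       102.50        75.5192       377.5961
  6       102.50        71.0435       426.2609
  7       102.50        66.8330       467.8311
  8       102.50        62.8721       502.9765
  9     1,102.50       636.1788     5,725.6095
  Σ                  1,265.1936     8,355.2312
P = 1,265.1936; D_Mac = 6.60392 yrs; D_mod = 6.21253 yrs.
DV01 ≈ 6.21253 × 1,265.1936 × 0.0001 = 0.786005.

₹0.7860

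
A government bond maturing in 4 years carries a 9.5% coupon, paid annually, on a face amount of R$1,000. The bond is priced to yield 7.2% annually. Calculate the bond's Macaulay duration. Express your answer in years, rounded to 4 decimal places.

Periodic yield y = 0.072. Discount each cash flow and weight by its year:
  t   CF        PV=CF/(1+0.072)^t    t·PV
  1        95.00        88.6194        88.6194
  2        95.00        82.6674       165.3347
  3        95.00        77.1151       231.3452
  4     1,095.00       829.1536     3,316.6143
  Σ                  1,077.5554     3,801.9136
Price P = Σ PV = 1,077.5554.
Macaulay duration = Σ(t·PV) / P = 3,801.9136 / 1,077.5554 = 3.52828 years.

3.5283 years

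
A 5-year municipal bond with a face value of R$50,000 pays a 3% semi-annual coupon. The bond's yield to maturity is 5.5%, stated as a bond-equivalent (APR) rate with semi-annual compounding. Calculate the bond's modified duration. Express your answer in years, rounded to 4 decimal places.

4.5322 years

Periodic yield y = 0.0275. First find Macaulay duration:
  t   CF        PV=CF/(1+0.0275)^t    t·PV
  1       750.00       729.9270       729.9270
  2       750.00       710.3912     1,420.7825
  3       750.00       691.3783     2,074.1350
  4       750.00       672.8743     2,691.4972
  5       750.00       654.8655     3,274.3275
  6       750.00       637.3387     3,824.0321
  7       750.00       620.2810     4,341.9667
  8       750.00       603.6798     4,829.4381
  9       750.00       587.5229     5,287.7060
  10   50,750.00    38,691.6937   386,916.9370
  Σ                 44,599.9524   415,390.7492
P = 44,599.9524; Macaulay duration = 415,390.7492 / 44,599.9524 = 9.31370 half-year periods = 4.65685 years.
Modified duration = D_Mac / (1 + y) = 4.65685 / 1.0275 = 4.53222 years.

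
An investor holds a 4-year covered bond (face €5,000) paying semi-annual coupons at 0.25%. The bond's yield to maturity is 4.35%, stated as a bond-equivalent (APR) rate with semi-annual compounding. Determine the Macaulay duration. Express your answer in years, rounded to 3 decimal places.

Periodic yield y = 0.02175. Discount each cash flow and weight by its period:
  t   CF        PV=CF/(1+0.02175)^t    t·PV
  1         6.25         6.1170         6.1170
  2         6.25         5.9867        11.9735
  3         6.25         5.8593        17.5779
  4         6.25         5.7346        22.9383
  5         6.25         5.6125        28.0625
  6         6.25         5.4930        32.9582
  7         6.25         5.3761        37.6327
  8     5,006.25     4,214.5903    33,716.7223
  Σ                  4,254.7695    33,873.9824
Price P = Σ PV = 4,254.7695.
Macaulay duration = Σ(t·PV) / P = 33,873.9824 / 4,254.7695 = 7.96141 half-year periods.
In years: 7.96141 / 2 = 3.98071 years.

3.981 years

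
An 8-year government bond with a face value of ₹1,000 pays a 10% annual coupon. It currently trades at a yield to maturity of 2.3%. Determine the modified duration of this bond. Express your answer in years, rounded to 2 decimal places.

Periodic yield y = 0.023. First find Macaulay duration:
  t   CF        PV=CF/(1+0.023)^t    t·PV
  1       100.00        97.7517        97.7517
  2       100.00        95.5540       191.1079
  3       100.00        93.4056       280.2169
  4       100.00        91.3056       365.2224
  5       100.00        89.2528       446.2640
  6       100.00        87.2461       523.4768
  7       100.00        85.2846       596.9921
  8     1,100.00       917.0386     7,336.3088
  Σ                  1,556.8390     9,837.3407
P = 1,556.8390; Macaulay duration = 9,837.3407 / 1,556.8390 = 6.31879 years.
Modified duration = D_Mac / (1 + y) = 6.31879 / 1.023 = 6.17673 years.

6.18 years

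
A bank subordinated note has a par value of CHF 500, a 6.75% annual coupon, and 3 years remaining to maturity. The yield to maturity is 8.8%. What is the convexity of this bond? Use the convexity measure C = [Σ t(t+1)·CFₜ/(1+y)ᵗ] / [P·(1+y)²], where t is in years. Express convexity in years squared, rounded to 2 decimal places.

9.28

With y = 0.088:
  t   CF        PV=CF/(1+0.088)^t    t·PV        t(t+1)·PV
  1        33.75        31.0202        31.0202          62.0404
  2        33.75        28.5112        57.0225         171.0674
  3       533.75       414.4300     1,243.2900       4,973.1602
  Σ                    473.9615     1,331.3327       5,206.2680
P = 473.9615.
Convexity = Σ t(t+1)·PV / [P·(1+y)²] = 5,206.2680 / (473.9615 × 1.183744) = 9.27952.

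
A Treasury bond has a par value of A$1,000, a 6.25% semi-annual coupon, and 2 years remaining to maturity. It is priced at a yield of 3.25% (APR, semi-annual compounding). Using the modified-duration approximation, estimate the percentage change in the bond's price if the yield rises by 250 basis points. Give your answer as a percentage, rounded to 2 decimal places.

Periodic yield y = 0.01625. Modified duration first:
  t   CF        PV=CF/(1+0.01625)^t    t·PV
  1        31.25        30.7503        30.7503
  2        31.25        30.2586        60.5172
  3        31.25        29.7748        89.3243
  4     1,031.25       966.8558     3,867.4234
  Σ                  1,057.6395     4,048.0152
P = 1,057.6395; D_Mac = 3.82741 half-year periods = 1.91370 yrs; D_mod = 1.91370/(1+0.01625) = 1.88310 yrs.
ΔP/P ≈ -D_mod · Δy = -1.88310 × (+0.025) = -0.047078 = -4.7078%.

-4.71%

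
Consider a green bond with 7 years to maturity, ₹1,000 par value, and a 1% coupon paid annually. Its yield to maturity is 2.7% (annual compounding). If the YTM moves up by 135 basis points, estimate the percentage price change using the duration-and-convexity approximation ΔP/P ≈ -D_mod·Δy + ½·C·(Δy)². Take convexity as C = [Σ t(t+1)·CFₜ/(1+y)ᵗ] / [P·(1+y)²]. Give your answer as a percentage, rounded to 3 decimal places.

-8.450%

With y = 0.027:
  t   CF        PV=CF/(1+0.027)^t    t·PV        t(t+1)·PV
  1        10.00         9.7371         9.7371          19.4742
  2        10.00         9.4811        18.9622          56.8867
  3        10.00         9.2318        27.6955         110.7822
  4        10.00         8.9891        35.9566         179.7828
  5        10.00         8.7528        43.7641         262.5845
  6        10.00         8.5227        51.1362         357.9535
  7     1,010.00       838.1626     5,867.1381      46,937.1046
  Σ                    892.8773     6,054.3898      47,924.5684
P = 892.8773; D_Mac = 6.78076 yrs; D_mod = 6.60250 yrs; C = 50.88919.
Duration effect: -6.60250 × (+0.0135) = -0.089134
Convexity effect: 0.5 × 50.88919 × (0.0135)² = +0.0046373
ΔP/P ≈ -0.089134 + 0.0046373 = -0.084496 = -8.4496%.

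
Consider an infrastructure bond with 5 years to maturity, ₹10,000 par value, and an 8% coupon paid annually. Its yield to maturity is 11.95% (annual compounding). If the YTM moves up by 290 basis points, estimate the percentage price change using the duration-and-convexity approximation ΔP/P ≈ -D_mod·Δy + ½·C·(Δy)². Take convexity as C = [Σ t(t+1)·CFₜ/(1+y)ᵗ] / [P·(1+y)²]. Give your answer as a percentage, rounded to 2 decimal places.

-10.20%

With y = 0.1195:
  t   CF        PV=CF/(1+0.1195)^t    t·PV        t(t+1)·PV
  1       800.00       714.6047       714.6047       1,429.2095
  2       800.00       638.3249     1,276.6498       3,829.9494
  3       800.00       570.1875     1,710.5625       6,842.2500
  4       800.00       509.3234     2,037.2934      10,186.4672
  5    10,800.00     6,141.9074    30,709.5371     184,257.2226
  Σ                  8,574.3479    36,448.6476     206,545.0988
P = 8,574.3479; D_Mac = 4.25089 yrs; D_mod = 3.79714 yrs; C = 19.22054.
Duration effect: -3.79714 × (+0.029) = -0.110117
Convexity effect: 0.5 × 19.22054 × (0.029)² = +0.0080822
ΔP/P ≈ -0.110117 + 0.0080822 = -0.102035 = -10.2035%.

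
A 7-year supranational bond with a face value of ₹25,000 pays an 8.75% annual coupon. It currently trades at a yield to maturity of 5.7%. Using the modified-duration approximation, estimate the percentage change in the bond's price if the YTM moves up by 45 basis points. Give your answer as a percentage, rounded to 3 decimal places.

-2.402%

Periodic yield y = 0.057. Modified duration first:
  t   CF        PV=CF/(1+0.057)^t    t·PV
  1     2,187.50     2,069.5364     2,069.5364
  2     2,187.50     1,957.9342     3,915.8684
  3     2,187.50     1,852.3502     5,557.0506
  4     2,187.50     1,752.4600     7,009.8400
  5     2,187.50     1,657.9565     8,289.7824
  6     2,187.50     1,568.5492     9,411.2950
  7    27,187.50    18,443.5434   129,104.8041
  Σ                 29,302.3299   165,358.1769
P = 29,302.3299; D_Mac = 5.64318 yrs; D_mod = 5.64318/(1+0.057) = 5.33886 yrs.
ΔP/P ≈ -D_mod · Δy = -5.33886 × (+0.0045) = -0.024025 = -2.4025%.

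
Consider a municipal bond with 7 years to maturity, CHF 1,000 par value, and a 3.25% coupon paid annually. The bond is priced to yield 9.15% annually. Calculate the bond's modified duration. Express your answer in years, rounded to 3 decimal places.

5.705 years

Periodic yield y = 0.0915. First find Macaulay duration:
  t   CF        PV=CF/(1+0.0915)^t    t·PV
  1        32.50        29.7755        29.7755
  2        32.50        27.2795        54.5589
  3        32.50        24.9926        74.9779
  4        32.50        22.8975        91.5901
  5        32.50        20.9780       104.8901
  6        32.50        19.2194       115.3167
  7     1,032.50       559.4018     3,915.8128
  Σ                    704.5445     4,386.9221
P = 704.5445; Macaulay duration = 4,386.9221 / 704.5445 = 6.22661 years.
Modified duration = D_Mac / (1 + y) = 6.22661 / 1.0915 = 5.70463 years.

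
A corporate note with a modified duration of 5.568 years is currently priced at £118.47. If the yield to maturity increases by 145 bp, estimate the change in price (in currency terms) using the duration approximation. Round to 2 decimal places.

-£9.56

Duration approximation: ΔP/P ≈ -D_mod · Δy = -5.568 × (+0.0145) = -0.080736.
ΔP ≈ 118.47 × (-0.080736) = -9.56479392.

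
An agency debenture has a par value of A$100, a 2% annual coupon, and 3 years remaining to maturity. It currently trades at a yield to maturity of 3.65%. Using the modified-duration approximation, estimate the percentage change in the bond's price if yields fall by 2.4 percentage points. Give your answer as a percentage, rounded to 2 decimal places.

+6.81%

Periodic yield y = 0.0365. Modified duration first:
  t   CF        PV=CF/(1+0.0365)^t    t·PV
  1         2.00         1.9296         1.9296
  2         2.00         1.8616         3.7232
  3       102.00        91.5993       274.7980
  Σ                     95.3905       280.4508
P = 95.3905; D_Mac = 2.94003 yrs; D_mod = 2.94003/(1+0.0365) = 2.83650 yrs.
ΔP/P ≈ -D_mod · Δy = -2.83650 × (-0.024) = +0.068076 = +6.8076%.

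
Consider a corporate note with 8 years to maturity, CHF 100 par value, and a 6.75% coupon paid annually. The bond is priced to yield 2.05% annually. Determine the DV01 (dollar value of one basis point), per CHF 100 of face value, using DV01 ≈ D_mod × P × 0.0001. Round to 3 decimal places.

CHF 0.088

Periodic yield y = 0.0205.
  t   CF        PV=CF/(1+0.0205)^t    t·PV
  1         6.75         6.6144         6.6144
  2         6.75         6.4815        12.9631
  3         6.75         6.3513        19.0540
  4         6.75         6.2237        24.8950
  5         6.75         6.0987        30.4936
  6         6.75         5.9762        35.8572
  7         6.75         5.8562        40.9931
  8       106.75        90.7536       726.0287
  Σ                    134.3557       896.8991
P = 134.3557; D_Mac = 6.67556 yrs; D_mod = 6.54146 yrs.
DV01 ≈ 6.54146 × 134.3557 × 0.0001 = 0.087888.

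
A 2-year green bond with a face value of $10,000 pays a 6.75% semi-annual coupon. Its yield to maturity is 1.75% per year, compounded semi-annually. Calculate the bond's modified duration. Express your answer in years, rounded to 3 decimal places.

1.893 years

Periodic yield y = 0.00875. First find Macaulay duration:
  t   CF        PV=CF/(1+0.00875)^t    t·PV
  1       337.50       334.5725       334.5725
  2       337.50       331.6704       663.3407
  3       337.50       328.7934       986.3803
  4    10,337.50     9,983.4657    39,933.8629
  Σ                 10,978.5020    41,918.1565
P = 10,978.5020; Macaulay duration = 41,918.1565 / 10,978.5020 = 3.81820 half-year periods = 1.90910 years.
Modified duration = D_Mac / (1 + y) = 1.90910 / 1.00875 = 1.89254 years.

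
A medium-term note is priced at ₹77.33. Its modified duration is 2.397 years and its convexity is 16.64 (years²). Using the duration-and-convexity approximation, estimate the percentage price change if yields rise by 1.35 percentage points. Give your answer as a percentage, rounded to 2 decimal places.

-3.08%

Duration effect: -D_mod·Δy = -2.397 × (+0.0135) = -0.0323595
Convexity effect: ½·C·(Δy)² = 0.5 × 16.64 × (0.0135)² = +0.00151632
ΔP/P ≈ -0.0323595 + 0.00151632 = -0.03084318
= -3.084318%.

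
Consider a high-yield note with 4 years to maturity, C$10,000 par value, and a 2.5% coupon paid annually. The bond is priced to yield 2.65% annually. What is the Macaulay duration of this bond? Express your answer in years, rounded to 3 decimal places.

Periodic yield y = 0.0265. Discount each cash flow and weight by its year:
  t   CF        PV=CF/(1+0.0265)^t    t·PV
  1       250.00       243.5460       243.5460
  2       250.00       237.2587       474.5174
  3       250.00       231.1336       693.4009
  4    10,250.00     9,231.8354    36,927.3414
  Σ                  9,943.7737    38,338.8057
Price P = Σ PV = 9,943.7737.
Macaulay duration = Σ(t·PV) / P = 38,338.8057 / 9,943.7737 = 3.85556 years.

3.856 years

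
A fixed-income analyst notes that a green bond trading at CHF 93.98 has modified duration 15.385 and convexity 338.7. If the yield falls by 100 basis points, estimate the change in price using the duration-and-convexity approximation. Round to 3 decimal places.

Duration effect: -D_mod·Δy = -15.385 × (-0.01) = +0.153850
Convexity effect: ½·C·(Δy)² = 0.5 × 338.7 × (-0.01)² = +0.0169350
ΔP/P ≈ +0.153850 + 0.0169350 = +0.170785
ΔP ≈ 93.98 × (+0.170785) = +16.0503743.

+CHF 16.050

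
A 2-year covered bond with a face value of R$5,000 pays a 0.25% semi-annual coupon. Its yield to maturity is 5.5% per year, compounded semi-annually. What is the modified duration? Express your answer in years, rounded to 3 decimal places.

1.943 years

Periodic yield y = 0.0275. First find Macaulay duration:
  t   CF        PV=CF/(1+0.0275)^t    t·PV
  1         6.25         6.0827         6.0827
  2         6.25         5.9199        11.8399
  3         6.25         5.7615        17.2845
  4     5,006.25     4,491.4360    17,965.7438
  Σ                  4,509.2001    18,000.9509
P = 4,509.2001; Macaulay duration = 18,000.9509 / 4,509.2001 = 3.99205 half-year periods = 1.99602 years.
Modified duration = D_Mac / (1 + y) = 1.99602 / 1.0275 = 1.94260 years.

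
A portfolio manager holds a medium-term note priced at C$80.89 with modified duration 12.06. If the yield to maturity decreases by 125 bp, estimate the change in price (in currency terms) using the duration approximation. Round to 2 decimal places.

+C$12.19

Duration approximation: ΔP/P ≈ -D_mod · Δy = -12.06 × (-0.0125) = +0.150750.
ΔP ≈ 80.89 × (+0.150750) = +12.1941675.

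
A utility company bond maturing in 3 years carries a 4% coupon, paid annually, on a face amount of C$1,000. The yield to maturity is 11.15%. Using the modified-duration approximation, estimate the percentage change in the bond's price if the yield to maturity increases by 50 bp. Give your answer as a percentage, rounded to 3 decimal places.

Periodic yield y = 0.1115. Modified duration first:
  t   CF        PV=CF/(1+0.1115)^t    t·PV
  1        40.00        35.9874        35.9874
  2        40.00        32.3773        64.7547
  3     1,040.00       757.3645     2,272.0935
  Σ                    825.7292     2,372.8355
P = 825.7292; D_Mac = 2.87362 yrs; D_mod = 2.87362/(1+0.1115) = 2.58536 yrs.
ΔP/P ≈ -D_mod · Δy = -2.58536 × (+0.005) = -0.012927 = -1.2927%.

-1.293%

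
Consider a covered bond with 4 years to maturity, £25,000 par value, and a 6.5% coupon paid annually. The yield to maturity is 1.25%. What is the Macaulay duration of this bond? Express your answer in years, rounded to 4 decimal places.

Periodic yield y = 0.0125. Discount each cash flow and weight by its year:
  t   CF        PV=CF/(1+0.0125)^t    t·PV
  1     1,625.00     1,604.9383     1,604.9383
  2     1,625.00     1,585.1242     3,170.2484
  3     1,625.00     1,565.5548     4,696.6644
  4    26,625.00    25,334.3338   101,337.3353
  Σ                 30,089.9511   110,809.1864
Price P = Σ PV = 30,089.9511.
Macaulay duration = Σ(t·PV) / P = 110,809.1864 / 30,089.9511 = 3.68260 years.

3.6826 years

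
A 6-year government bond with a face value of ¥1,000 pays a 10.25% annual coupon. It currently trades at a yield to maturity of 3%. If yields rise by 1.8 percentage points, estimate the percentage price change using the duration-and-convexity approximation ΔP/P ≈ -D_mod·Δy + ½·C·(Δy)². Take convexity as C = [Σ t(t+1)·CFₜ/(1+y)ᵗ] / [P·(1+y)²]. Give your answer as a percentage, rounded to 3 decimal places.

-8.188%

With y = 0.03:
  t   CF        PV=CF/(1+0.03)^t    t·PV        t(t+1)·PV
  1       102.50        99.5146        99.5146         199.0291
  2       102.50        96.6161       193.2322         579.6965
  3       102.50        93.8020       281.4061       1,125.6242
  4       102.50        91.0699       364.2797       1,821.3984
  5       102.50        88.4174       442.0870       2,652.5220
  6     1,102.50       923.3264     5,539.9584      38,779.7085
  Σ                  1,392.7464     6,920.4778      45,157.9788
P = 1,392.7464; D_Mac = 4.96894 yrs; D_mod = 4.82422 yrs; C = 30.56244.
Duration effect: -4.82422 × (+0.018) = -0.086836
Convexity effect: 0.5 × 30.56244 × (0.018)² = +0.0049511
ΔP/P ≈ -0.086836 + 0.0049511 = -0.081885 = -8.1885%.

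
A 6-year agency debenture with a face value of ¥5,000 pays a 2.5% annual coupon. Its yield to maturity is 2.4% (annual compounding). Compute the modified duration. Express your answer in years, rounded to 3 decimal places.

Periodic yield y = 0.024. First find Macaulay duration:
  t   CF        PV=CF/(1+0.024)^t    t·PV
  1       125.00       122.0703       122.0703
  2       125.00       119.2093       238.4186
  3       125.00       116.4153       349.2460
  4       125.00       113.6868       454.7474
  5       125.00       111.0223       555.1115
  6     5,125.00     4,445.2289    26,671.3734
  Σ                  5,027.6330    28,390.9672
P = 5,027.6330; Macaulay duration = 28,390.9672 / 5,027.6330 = 5.64698 years.
Modified duration = D_Mac / (1 + y) = 5.64698 / 1.024 = 5.51463 years.

5.515 years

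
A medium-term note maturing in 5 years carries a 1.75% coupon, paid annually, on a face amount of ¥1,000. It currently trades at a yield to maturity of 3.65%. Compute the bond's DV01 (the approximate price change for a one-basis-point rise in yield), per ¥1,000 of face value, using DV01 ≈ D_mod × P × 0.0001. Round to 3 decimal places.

Periodic yield y = 0.0365.
  t   CF        PV=CF/(1+0.0365)^t    t·PV
  1        17.50        16.8837        16.8837
  2        17.50        16.2892        32.5784
  3        17.50        15.7156        47.1467
  4        17.50        15.1622        60.6486
  5     1,017.50       850.5266     4,252.6329
  Σ                    914.5772     4,409.8903
P = 914.5772; D_Mac = 4.82178 yrs; D_mod = 4.65198 yrs.
DV01 ≈ 4.65198 × 914.5772 × 0.0001 = 0.425460.

¥0.425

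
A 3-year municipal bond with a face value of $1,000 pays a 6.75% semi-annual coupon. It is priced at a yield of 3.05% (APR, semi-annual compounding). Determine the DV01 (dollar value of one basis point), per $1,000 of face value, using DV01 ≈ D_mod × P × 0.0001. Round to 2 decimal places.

Periodic yield y = 0.01525.
  t   CF        PV=CF/(1+0.01525)^t    t·PV
  1        33.75        33.2430        33.2430
  2        33.75        32.7437        65.4874
  3        33.75        32.2519        96.7556
  4        33.75        31.7674       127.0696
  5        33.75        31.2902       156.4512
  6     1,033.75       944.0120     5,664.0722
  Σ                  1,105.3083     6,143.0791
P = 1,105.3083; D_Mac = 5.55780 half-year periods = 2.77890 yrs; D_mod = 2.73716 yrs.
DV01 ≈ 2.73716 × 1,105.3083 × 0.0001 = 0.302540.

$0.30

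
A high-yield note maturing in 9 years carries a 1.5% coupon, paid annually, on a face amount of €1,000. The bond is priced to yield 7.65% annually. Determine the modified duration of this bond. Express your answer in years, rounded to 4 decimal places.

7.7108 years

Periodic yield y = 0.0765. First find Macaulay duration:
  t   CF        PV=CF/(1+0.0765)^t    t·PV
  1        15.00        13.9340        13.9340
  2        15.00        12.9438        25.8877
  3        15.00        12.0240        36.0720
  4        15.00        11.1695        44.6781
  5        15.00        10.3758        51.8789
  6        15.00         9.6384        57.8307
  7        15.00         8.9535        62.6745
  8        15.00         8.3172        66.5379
  9     1,015.00       522.8050     4,705.2450
  Σ                    610.1614     5,064.7389
P = 610.1614; Macaulay duration = 5,064.7389 / 610.1614 = 8.30065 years.
Modified duration = D_Mac / (1 + y) = 8.30065 / 1.0765 = 7.71078 years.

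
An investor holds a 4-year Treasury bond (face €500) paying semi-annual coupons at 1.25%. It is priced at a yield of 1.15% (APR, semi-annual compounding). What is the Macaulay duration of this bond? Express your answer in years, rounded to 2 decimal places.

3.91 years

Periodic yield y = 0.00575. Discount each cash flow and weight by its period:
  t   CF        PV=CF/(1+0.00575)^t    t·PV
  1        3.125         3.1071         3.1071
  2        3.125         3.0894         6.1787
  3        3.125         3.0717         9.2151
  4        3.125         3.0541        12.2166
  5        3.125         3.0367        15.1834
  6        3.125         3.0193        18.1159
  7        3.125         3.0021        21.0144
  8      503.125       480.5688     3,844.5504
  Σ                    501.9492     3,929.5818
Price P = Σ PV = 501.9492.
Macaulay duration = Σ(t·PV) / P = 3,929.5818 / 501.9492 = 7.82864 half-year periods.
In years: 7.82864 / 2 = 3.91432 years.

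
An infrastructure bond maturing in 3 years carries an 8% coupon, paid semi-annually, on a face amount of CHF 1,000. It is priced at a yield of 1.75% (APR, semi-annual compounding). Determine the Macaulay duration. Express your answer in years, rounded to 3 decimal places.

2.751 years

Periodic yield y = 0.00875. Discount each cash flow and weight by its period:
  t   CF        PV=CF/(1+0.00875)^t    t·PV
  1        40.00        39.6530        39.6530
  2        40.00        39.3091        78.6182
  3        40.00        38.9681       116.9043
  4        40.00        38.6301       154.5204
  5        40.00        38.2950       191.4751
  6     1,040.00       987.0339     5,922.2032
  Σ                  1,181.8892     6,503.3742
Price P = Σ PV = 1,181.8892.
Macaulay duration = Σ(t·PV) / P = 6,503.3742 / 1,181.8892 = 5.50252 half-year periods.
In years: 5.50252 / 2 = 2.75126 years.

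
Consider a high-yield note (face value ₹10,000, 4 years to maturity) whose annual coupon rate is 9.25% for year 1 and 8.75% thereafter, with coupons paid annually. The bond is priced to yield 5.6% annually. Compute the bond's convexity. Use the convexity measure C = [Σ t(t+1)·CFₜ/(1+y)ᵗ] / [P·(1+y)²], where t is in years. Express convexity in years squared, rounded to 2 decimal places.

15.31

With y = 0.056:
  t   CF        PV=CF/(1+0.056)^t    t·PV        t(t+1)·PV
  1       925.00       875.9470       875.9470       1,751.8939
  2       875.00       784.6577     1,569.3153       4,707.9459
  3       875.00       743.0470     2,229.1411       8,916.5643
  4    10,875.00     8,745.2775    34,981.1098     174,905.5492
  Σ                 11,148.9291    39,655.5132     190,281.9534
P = 11,148.9291.
Convexity = Σ t(t+1)·PV / [P·(1+y)²] = 190,281.9534 / (11,148.9291 × 1.115136) = 15.30512.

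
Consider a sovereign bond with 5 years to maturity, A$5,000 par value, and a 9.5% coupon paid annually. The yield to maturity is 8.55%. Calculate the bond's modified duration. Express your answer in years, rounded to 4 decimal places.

3.8878 years

Periodic yield y = 0.0855. First find Macaulay duration:
  t   CF        PV=CF/(1+0.0855)^t    t·PV
  1       475.00       437.5864       437.5864
  2       475.00       403.1196       806.2393
  3       475.00       371.3677     1,114.1031
  4       475.00       342.1167     1,368.4669
  5     5,475.00     3,632.7456    18,163.7280
  Σ                  5,186.9360    21,890.1236
P = 5,186.9360; Macaulay duration = 21,890.1236 / 5,186.9360 = 4.22024 years.
Modified duration = D_Mac / (1 + y) = 4.22024 / 1.0855 = 3.88783 years.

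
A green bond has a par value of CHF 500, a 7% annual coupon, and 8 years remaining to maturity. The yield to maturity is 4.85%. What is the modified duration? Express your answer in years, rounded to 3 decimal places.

Periodic yield y = 0.0485. First find Macaulay duration:
  t   CF        PV=CF/(1+0.0485)^t    t·PV
  1        35.00        33.3810        33.3810
  2        35.00        31.8369        63.6739
  3        35.00        30.3643        91.0928
  4        35.00        28.9597       115.8389
  5        35.00        27.6201       138.1007
  6        35.00        26.3425       158.0552
  7        35.00        25.1240       175.8681
  8       535.00       366.2742     2,930.1934
  Σ                    569.9028     3,706.2039
P = 569.9028; Macaulay duration = 3,706.2039 / 569.9028 = 6.50322 years.
Modified duration = D_Mac / (1 + y) = 6.50322 / 1.0485 = 6.20240 years.

6.202 years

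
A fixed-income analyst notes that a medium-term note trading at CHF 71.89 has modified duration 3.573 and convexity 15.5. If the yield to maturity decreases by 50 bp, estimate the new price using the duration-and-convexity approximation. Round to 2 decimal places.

Duration effect: -D_mod·Δy = -3.573 × (-0.005) = +0.017865
Convexity effect: ½·C·(Δy)² = 0.5 × 15.5 × (-0.005)² = +0.00019375
ΔP/P ≈ +0.017865 + 0.00019375 = +0.01805875
New price ≈ 71.89 × (1 + 0.01805875) = 73.1882435375.

CHF 73.19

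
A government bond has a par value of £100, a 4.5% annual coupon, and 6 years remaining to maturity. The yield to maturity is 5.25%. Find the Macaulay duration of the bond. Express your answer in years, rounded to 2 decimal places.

Periodic yield y = 0.0525. Discount each cash flow and weight by its year:
  t   CF        PV=CF/(1+0.0525)^t    t·PV
  1         4.50         4.2755         4.2755
  2         4.50         4.0623         8.1245
  3         4.50         3.8596        11.5789
  4         4.50         3.6671        14.6684
  5         4.50         3.4842        17.4210
  6       104.50        76.8747       461.2484
  Σ                     96.2235       517.3168
Price P = Σ PV = 96.2235.
Macaulay duration = Σ(t·PV) / P = 517.3168 / 96.2235 = 5.37620 years.

5.38 years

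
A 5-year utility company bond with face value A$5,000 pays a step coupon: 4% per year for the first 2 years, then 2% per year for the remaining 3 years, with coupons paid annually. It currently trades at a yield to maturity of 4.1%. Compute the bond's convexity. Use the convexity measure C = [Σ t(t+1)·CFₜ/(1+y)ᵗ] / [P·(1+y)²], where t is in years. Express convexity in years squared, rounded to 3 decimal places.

25.288

With y = 0.041:
  t   CF        PV=CF/(1+0.041)^t    t·PV        t(t+1)·PV
  1       200.00       192.1230       192.1230         384.2459
  2       200.00       184.5562       369.1123       1,107.3369
  3       100.00        88.6437       265.9311       1,063.7242
  4       100.00        85.1524       340.6097       1,703.0487
  5     5,100.00     4,171.7332    20,858.6661     125,151.9968
  Σ                  4,722.2085    22,026.4422     129,410.3527
P = 4,722.2085.
Convexity = Σ t(t+1)·PV / [P·(1+y)²] = 129,410.3527 / (4,722.2085 × 1.083681) = 25.28846.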